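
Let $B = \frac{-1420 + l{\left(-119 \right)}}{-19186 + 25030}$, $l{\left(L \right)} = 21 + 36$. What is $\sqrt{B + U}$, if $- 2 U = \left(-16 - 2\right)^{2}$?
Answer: $\frac{i \sqrt{1385160951}}{2922} \approx 12.737 i$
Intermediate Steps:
$l{\left(L \right)} = 57$
$B = - \frac{1363}{5844}$ ($B = \frac{-1420 + 57}{-19186 + 25030} = - \frac{1363}{5844} \approx -0.23323$)
$U = -162$ ($U = - \frac{\left(-16 - 2\right)^{2}}{2} = - \frac{\left(-18\right)^{2}}{2} = \left(- \frac{1}{2}\right) 324 = -162$)
$\sqrt{B + U} = \sqrt{- \frac{1363}{5844} - 162} = \sqrt{- \frac{948091}{5844}} = \frac{i \sqrt{1385160951}}{2922}$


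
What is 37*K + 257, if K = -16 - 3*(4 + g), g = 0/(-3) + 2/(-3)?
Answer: -705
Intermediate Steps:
g = -2/3 (g = 0*(-1/3) + 2*(-1/3) = 0 - 2/3 = -2/3 ≈ -0.66667)
K = -26 (K = -16 - 3*(4 - 2/3) = -16 - 3*10/3 = -16 - 1*10 = -16 - 10 = -26)
37*K + 257 = 37*(-26) + 257 = -962 + 257 = -705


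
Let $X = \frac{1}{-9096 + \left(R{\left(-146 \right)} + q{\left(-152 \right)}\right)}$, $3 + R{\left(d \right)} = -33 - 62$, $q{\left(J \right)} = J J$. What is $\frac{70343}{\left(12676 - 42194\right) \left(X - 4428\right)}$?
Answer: $\frac{489235565}{909058156561} \approx 0.00053818$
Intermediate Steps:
$q{\left(J \right)} = J^{2}$
$R{\left(d \right)} = -98$ ($R{\left(d \right)} = -3 - 95 = -98$)
$X = \frac{1}{13910}$ ($X = \frac{1}{-9096 - \left(98 - \left(-152\right)^{2}\right)} = \frac{1}{-9096 + \left(-98 + 23104\right)} = \frac{1}{-9096 + 23006} = \frac{1}{13910} \approx 7.1891 \cdot 10^{-5}$)
$\frac{70343}{\left(12676 - 42194\right) \left(X - 4428\right)} = \frac{70343}{\left(12676 - 42194\right) \left(\frac{1}{13910} - 4428\right)} = \frac{70343}{\left(-29518\right) \left(- \frac{61593479}{13910}\right)} = \frac{70343}{\frac{909058156561}{6955}} = 70343 \cdot \frac{6955}{909058156561} = \frac{489235565}{909058156561}$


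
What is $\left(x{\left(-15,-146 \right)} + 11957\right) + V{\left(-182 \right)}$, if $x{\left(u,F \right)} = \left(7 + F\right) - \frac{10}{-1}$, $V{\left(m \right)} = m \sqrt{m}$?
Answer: $11828 - 182 i \sqrt{182} \approx 11828.0 - 2455.3 i$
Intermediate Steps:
$V{\left(m \right)} = m^{\frac{3}{2}}$
$x{\left(u,F \right)} = 17 + F$ ($x{\left(u,F \right)} = \left(7 + F\right) - -10 = \left(7 + F\right) + 10 = 17 + F$)
$\left(x{\left(-15,-146 \right)} + 11957\right) + V{\left(-182 \right)} = \left(\left(17 - 146\right) + 11957\right) + \left(-182\right)^{\frac{3}{2}} = \left(-129 + 11957\right) - 182 i \sqrt{182} = 11828 - 182 i \sqrt{182}$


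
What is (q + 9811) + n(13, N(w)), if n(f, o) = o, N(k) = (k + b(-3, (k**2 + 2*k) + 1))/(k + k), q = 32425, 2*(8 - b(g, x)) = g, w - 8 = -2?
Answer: 1013695/24 ≈ 42237.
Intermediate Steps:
w = 6 (w = 8 - 2 = 6)
b(g, x) = 8 - g/2
N(k) = (19/2 + k)/(2*k) (N(k) = (k + (8 - 1/2*(-3)))/(k + k) = (k + (8 + 3/2))/((2*k)) = (k + 19/2)*(1/(2*k)) = (19/2 + k)*(1/(2*k)) = (19/2 + k)/(2*k))
(q + 9811) + n(13, N(w)) = (32425 + 9811) + (1/4)*(19 + 2*6)/6 = 42236 + (1/4)*(1/6)*(19 + 12) = 42236 + (1/4)*(1/6)*31 = 42236 + 31/24 = 1013695/24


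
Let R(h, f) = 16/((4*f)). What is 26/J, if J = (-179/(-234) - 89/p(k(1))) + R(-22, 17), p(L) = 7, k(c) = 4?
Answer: -723996/326189 ≈ -2.2196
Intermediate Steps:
R(h, f) = 4/f (R(h, f) = 16*(1/(4*f)) = 4/f)
J = -326189/27846 (J = (-179/(-234) - 89/7) + 4/17 = (-179*(-1/234) - 89*1/7) + 4*(1/17) = (179/234 - 89/7) + 4/17 = -19573/1638 + 4/17 = -326189/27846 ≈ -11.714)
26/J = 26/(-326189/27846) = 26*(-27846/326189) = -723996/326189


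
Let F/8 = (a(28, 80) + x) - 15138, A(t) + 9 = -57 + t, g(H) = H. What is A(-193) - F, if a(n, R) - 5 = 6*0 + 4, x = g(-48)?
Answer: 121157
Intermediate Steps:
x = -48
A(t) = -66 + t (A(t) = -9 + (-57 + t) = -66 + t)
a(n, R) = 9 (a(n, R) = 5 + (6*0 + 4) = 5 + (0 + 4) = 5 + 4 = 9)
F = -121416 (F = 8*((9 - 48) - 15138) = 8*(-39 - 15138) = 8*(-15177) = -121416)
A(-193) - F = (-66 - 193) - 1*(-121416) = -259 + 121416 = 121157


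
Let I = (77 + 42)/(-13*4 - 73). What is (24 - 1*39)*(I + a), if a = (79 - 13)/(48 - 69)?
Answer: 10749/175 ≈ 61.423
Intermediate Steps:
I = -119/125 (I = 119/(-52 - 73) = 119/(-125) = 119*(-1/125) = -119/125 ≈ -0.95200)
a = -22/7 (a = 66/(-21) = 66*(-1/21) = -22/7 ≈ -3.1429)
(24 - 1*39)*(I + a) = (24 - 1*39)*(-119/125 - 22/7) = (24 - 39)*(-3583/875) = -15*(-3583/875) = 10749/175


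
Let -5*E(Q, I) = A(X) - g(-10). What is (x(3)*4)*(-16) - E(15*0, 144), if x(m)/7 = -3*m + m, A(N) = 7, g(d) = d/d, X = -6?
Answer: 13446/5 ≈ 2689.2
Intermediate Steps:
g(d) = 1
x(m) = -14*m (x(m) = 7*(-3*m + m) = 7*(-2*m) = -14*m)
E(Q, I) = -6/5 (E(Q, I) = -(7 - 1*1)/5 = -(7 - 1)/5 = -1/5*6 = -6/5)
(x(3)*4)*(-16) - E(15*0, 144) = (-14*3*4)*(-16) - 1*(-6/5) = -42*4*(-16) + 6/5 = -168*(-16) + 6/5 = 2688 + 6/5 = 13446/5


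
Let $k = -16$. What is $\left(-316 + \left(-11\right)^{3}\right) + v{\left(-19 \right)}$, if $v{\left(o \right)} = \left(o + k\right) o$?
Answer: $-982$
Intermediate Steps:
$v{\left(o \right)} = o \left(-16 + o\right)$ ($v{\left(o \right)} = \left(o - 16\right) o = \left(-16 + o\right) o = o \left(-16 + o\right)$)
$\left(-316 + \left(-11\right)^{3}\right) + v{\left(-19 \right)} = \left(-316 + \left(-11\right)^{3}\right) - 19 \left(-16 - 19\right) = \left(-316 - 1331\right) - -665 = -1647 + 665 = -982$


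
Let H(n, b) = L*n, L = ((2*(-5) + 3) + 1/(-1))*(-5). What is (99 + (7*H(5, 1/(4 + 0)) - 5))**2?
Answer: 2232036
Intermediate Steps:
L = 40 (L = ((-10 + 3) - 1)*(-5) = (-7 - 1)*(-5) = -8*(-5) = 40)
H(n, b) = 40*n
(99 + (7*H(5, 1/(4 + 0)) - 5))**2 = (99 + (7*(40*5) - 5))**2 = (99 + (7*200 - 5))**2 = (99 + (1400 - 5))**2 = (99 + 1395)**2 = 1494**2 = 2232036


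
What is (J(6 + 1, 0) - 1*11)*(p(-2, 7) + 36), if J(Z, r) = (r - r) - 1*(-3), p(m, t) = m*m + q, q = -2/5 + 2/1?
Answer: -1664/5 ≈ -332.80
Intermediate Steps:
q = 8/5 (q = -2*⅕ + 2*1 = -⅖ + 2 = 8/5 ≈ 1.6000)
p(m, t) = 8/5 + m² (p(m, t) = m*m + 8/5 = m² + 8/5 = 8/5 + m²)
J(Z, r) = 3 (J(Z, r) = 0 + 3 = 3)
(J(6 + 1, 0) - 1*11)*(p(-2, 7) + 36) = (3 - 1*11)*((8/5 + (-2)²) + 36) = (3 - 11)*((8/5 + 4) + 36) = -8*(28/5 + 36) = -8*208/5 = -1664/5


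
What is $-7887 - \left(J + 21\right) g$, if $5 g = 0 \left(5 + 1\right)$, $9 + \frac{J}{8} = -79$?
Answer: $-7887$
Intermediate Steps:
$J = -704$ ($J = -72 + 8 \left(-79\right) = -72 - 632 = -704$)
$g = 0$ ($g = \frac{0 \left(5 + 1\right)}{5} = \frac{0 \cdot 6}{5} = \frac{1}{5} \cdot 0 = 0$)
$-7887 - \left(J + 21\right) g = -7887 - \left(-704 + 21\right) 0 = -7887 - \left(-683\right) 0 = -7887 - 0 = -7887 + 0 = -7887$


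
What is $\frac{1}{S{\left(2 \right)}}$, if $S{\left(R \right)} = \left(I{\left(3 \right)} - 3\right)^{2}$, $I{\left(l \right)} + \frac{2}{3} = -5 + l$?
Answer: $\frac{9}{289} \approx 0.031142$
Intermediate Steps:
$I{\left(l \right)} = - \frac{17}{3} + l$ ($I{\left(l \right)} = - \frac{2}{3} + \left(-5 + l\right) = - \frac{17}{3} + l$)
$S{\left(R \right)} = \frac{289}{9}$ ($S{\left(R \right)} = \left(\left(- \frac{17}{3} + 3\right) - 3\right)^{2} = \left(- \frac{8}{3} - 3\right)^{2} = \left(- \frac{17}{3}\right)^{2} = \frac{289}{9}$)
$\frac{1}{S{\left(2 \right)}} = \frac{1}{\frac{289}{9}} = \frac{9}{289}$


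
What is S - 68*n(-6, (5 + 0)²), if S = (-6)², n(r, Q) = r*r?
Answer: -2412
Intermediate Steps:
n(r, Q) = r²
S = 36
S - 68*n(-6, (5 + 0)²) = 36 - 68*(-6)² = 36 - 68*36 = 36 - 2448 = -2412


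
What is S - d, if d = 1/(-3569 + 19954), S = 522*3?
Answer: 25658909/16385 ≈ 1566.0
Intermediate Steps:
S = 1566
d = 1/16385 ≈ 6.1031e-5
S - d = 1566 - 1*1/16385 = 1566 - 1/16385 = 25658909/16385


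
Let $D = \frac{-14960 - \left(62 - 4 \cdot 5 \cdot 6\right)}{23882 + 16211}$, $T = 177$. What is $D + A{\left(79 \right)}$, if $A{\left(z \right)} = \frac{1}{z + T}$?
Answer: $- \frac{3774819}{10263808} \approx -0.36778$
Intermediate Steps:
$A{\left(z \right)} = \frac{1}{177 + z}$ ($A{\left(z \right)} = \frac{1}{z + 177} = \frac{1}{177 + z}$)
$D = - \frac{14902}{40093}$ ($D = \frac{-14960 + \left(4 \cdot 30 - 62\right)}{40093} = \left(-14960 + \left(120 - 62\right)\right) \frac{1}{40093} = \left(-14960 + 58\right) \frac{1}{40093} = \left(-14902\right) \frac{1}{40093} = - \frac{14902}{40093} \approx -0.37169$)
$D + A{\left(79 \right)} = - \frac{14902}{40093} + \frac{1}{177 + 79} = - \frac{14902}{40093} + \frac{1}{256} = - \frac{3774819}{10263808}$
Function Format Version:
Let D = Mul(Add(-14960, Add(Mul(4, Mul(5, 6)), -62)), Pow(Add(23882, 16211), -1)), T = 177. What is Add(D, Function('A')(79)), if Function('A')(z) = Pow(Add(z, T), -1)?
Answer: Rational(-3774819, 10263808) ≈ -0.36778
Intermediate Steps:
Function('A')(z) = Pow(Add(177, z), -1) (Function('A')(z) = Pow(Add(z, 177), -1) = Pow(Add(177, z), -1))
D = Rational(-14902, 40093) (D = Mul(Add(-14960, Add(Mul(4, 30), -62)), Pow(40093, -1)) = Mul(Add(-14960, Add(120, -62)), Rational(1, 40093)) = Mul(Add(-14960, 58), Rational(1, 40093)) = Mul(-14902, Rational(1, 40093)) = Rational(-14902, 40093) ≈ -0.37169)
Add(D, Function('A')(79)) = Add(Rational(-14902, 40093), Pow(Add(177, 79), -1)) = Add(Rational(-14902, 40093), Pow(256, -1)) = Add(Rational(-14902, 40093), Rational(1, 256)) = Rational(-3774819, 10263808)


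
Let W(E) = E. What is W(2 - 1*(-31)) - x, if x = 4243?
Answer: -4210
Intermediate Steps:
W(2 - 1*(-31)) - x = (2 - 1*(-31)) - 1*4243 = (2 + 31) - 4243 = 33 - 4243 = -4210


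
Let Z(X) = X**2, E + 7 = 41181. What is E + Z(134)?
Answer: 59130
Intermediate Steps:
E = 41174 (E = -7 + 41181 = 41174)
E + Z(134) = 41174 + 134**2 = 41174 + 17956 = 59130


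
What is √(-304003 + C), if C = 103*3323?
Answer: 19*√106 ≈ 195.62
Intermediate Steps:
C = 342269
√(-304003 + C) = √(-304003 + 342269) = √38266 = 19*√106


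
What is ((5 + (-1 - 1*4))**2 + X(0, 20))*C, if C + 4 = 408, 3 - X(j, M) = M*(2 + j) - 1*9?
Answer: -11312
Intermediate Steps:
X(j, M) = 12 - M*(2 + j) (X(j, M) = 3 - (M*(2 + j) - 1*9) = 3 - (M*(2 + j) - 9) = 3 - (-9 + M*(2 + j)) = 3 + (9 - M*(2 + j)) = 12 - M*(2 + j))
C = 404 (C = -4 + 408 = 404)
((5 + (-1 - 1*4))**2 + X(0, 20))*C = ((5 + (-1 - 1*4))**2 + (12 - 2*20 - 1*20*0))*404 = ((5 + (-1 - 4))**2 + (12 - 40 + 0))*404 = ((5 - 5)**2 - 28)*404 = (0**2 - 28)*404 = (0 - 28)*404 = -28*404 = -11312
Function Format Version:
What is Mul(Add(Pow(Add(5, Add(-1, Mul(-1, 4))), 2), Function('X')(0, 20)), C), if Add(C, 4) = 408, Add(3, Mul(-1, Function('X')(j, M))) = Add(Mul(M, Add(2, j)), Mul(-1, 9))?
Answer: -11312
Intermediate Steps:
Function('X')(j, M) = Add(12, Mul(-1, M, Add(2, j))) (Function('X')(j, M) = Add(3, Mul(-1, Add(Mul(M, Add(2, j)), Mul(-1, 9)))) = Add(3, Mul(-1, Add(Mul(M, Add(2, j)), -9))) = Add(3, Mul(-1, Add(-9, Mul(M, Add(2, j))))) = Add(3, Add(9, Mul(-1, M, Add(2, j)))) = Add(12, Mul(-1, M, Add(2, j))))
C = 404 (C = Add(-4, 408) = 404)
Mul(Add(Pow(Add(5, Add(-1, Mul(-1, 4))), 2), Function('X')(0, 20)), C) = Mul(Add(Pow(Add(5, Add(-1, Mul(-1, 4))), 2), Add(12, Mul(-2, 20), Mul(-1, 20, 0))), 404) = Mul(Add(Pow(Add(5, Add(-1, -4)), 2), Add(12, -40, 0)), 404) = Mul(Add(Pow(Add(5, -5), 2), -28), 404) = Mul(Add(Pow(0, 2), -28), 404) = Mul(Add(0, -28), 404) = Mul(-28, 404) = -11312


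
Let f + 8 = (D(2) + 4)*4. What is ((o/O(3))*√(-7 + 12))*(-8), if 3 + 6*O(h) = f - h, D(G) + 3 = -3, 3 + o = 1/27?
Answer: -640*√5/99 ≈ -14.455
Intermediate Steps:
o = -80/27 (o = -3 + 1/27 = -80/27 ≈ -2.9630)
D(G) = -6 (D(G) = -3 - 3 = -6)
f = -16 (f = -8 + (-6 + 4)*4 = -8 - 2*4 = -8 - 8 = -16)
O(h) = -19/6 - h/6 (O(h) = -½ + (-16 - h)/6 = -½ + (-8/3 - h/6) = -19/6 - h/6)
((o/O(3))*√(-7 + 12))*(-8) = ((-80/(27*(-19/6 - ⅙*3)))*√(-7 + 12))*(-8) = ((-80/(27*(-19/6 - ½)))*√5)*(-8) = ((-80/(27*(-11/3)))*√5)*(-8) = ((-80/27*(-3/11))*√5)*(-8) = (80*√5/99)*(-8) = -640*√5/99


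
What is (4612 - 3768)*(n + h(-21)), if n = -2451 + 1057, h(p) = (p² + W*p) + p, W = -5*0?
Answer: -822056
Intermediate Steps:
W = 0
h(p) = p + p² (h(p) = (p² + 0*p) + p = (p² + 0) + p = p² + p = p + p²)
n = -1394
(4612 - 3768)*(n + h(-21)) = (4612 - 3768)*(-1394 - 21*(1 - 21)) = 844*(-1394 - 21*(-20)) = 844*(-1394 + 420) = 844*(-974) = -822056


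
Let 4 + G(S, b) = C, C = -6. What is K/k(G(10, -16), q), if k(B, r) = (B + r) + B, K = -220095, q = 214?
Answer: -220095/194 ≈ -1134.5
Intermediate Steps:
G(S, b) = -10 (G(S, b) = -4 - 6 = -10)
k(B, r) = r + 2*B
K/k(G(10, -16), q) = -220095/(214 + 2*(-10)) = -220095/(214 - 20) = -220095/194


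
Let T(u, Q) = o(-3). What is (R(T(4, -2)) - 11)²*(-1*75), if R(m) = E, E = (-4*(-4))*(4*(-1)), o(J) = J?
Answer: -421875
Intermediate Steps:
T(u, Q) = -3
E = -64 (E = 16*(-4) = -64)
R(m) = -64
(R(T(4, -2)) - 11)²*(-1*75) = (-64 - 11)²*(-1*75) = (-75)²*(-75) = 5625*(-75) = -421875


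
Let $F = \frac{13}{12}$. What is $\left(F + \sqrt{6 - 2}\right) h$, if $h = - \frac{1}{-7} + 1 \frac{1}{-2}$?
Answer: $- \frac{185}{168} \approx -1.1012$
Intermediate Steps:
$F = \frac{13}{12}$ ($F = 13 \cdot \frac{1}{12} = \frac{13}{12} \approx 1.0833$)
$h = - \frac{5}{14}$ ($h = \left(-1\right) \left(- \frac{1}{7}\right) + 1 \left(- \frac{1}{2}\right) = \frac{1}{7} - \frac{1}{2} = - \frac{5}{14} \approx -0.35714$)
$\left(F + \sqrt{6 - 2}\right) h = \left(\frac{13}{12} + \sqrt{6 - 2}\right) \left(- \frac{5}{14}\right) = \left(\frac{13}{12} + \sqrt{4}\right) \left(- \frac{5}{14}\right) = \left(\frac{13}{12} + 2\right) \left(- \frac{5}{14}\right) = \frac{37}{12} \left(- \frac{5}{14}\right) = - \frac{185}{168}$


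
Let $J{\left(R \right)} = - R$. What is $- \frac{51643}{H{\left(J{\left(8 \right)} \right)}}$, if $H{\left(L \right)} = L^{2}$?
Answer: $- \frac{51643}{64} \approx -806.92$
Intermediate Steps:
$- \frac{51643}{H{\left(J{\left(8 \right)} \right)}} = - \frac{51643}{\left(\left(-1\right) 8\right)^{2}} = - \frac{51643}{\left(-8\right)^{2}} = - \frac{51643}{64}$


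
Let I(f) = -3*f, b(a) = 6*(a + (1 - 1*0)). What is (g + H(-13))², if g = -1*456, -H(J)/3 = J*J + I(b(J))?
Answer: 2595321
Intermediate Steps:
b(a) = 6 + 6*a (b(a) = 6*(a + (1 + 0)) = 6*(a + 1) = 6*(1 + a) = 6 + 6*a)
H(J) = 54 - 3*J² + 54*J (H(J) = -3*(J*J - 3*(6 + 6*J)) = -3*(J² + (-18 - 18*J)) = -3*(-18 + J² - 18*J) = 54 - 3*J² + 54*J)
g = -456
(g + H(-13))² = (-456 + (54 - 3*(-13)² + 54*(-13)))² = (-456 + (54 - 3*169 - 702))² = (-456 + (54 - 507 - 702))² = (-456 - 1155)² = (-1611)² = 2595321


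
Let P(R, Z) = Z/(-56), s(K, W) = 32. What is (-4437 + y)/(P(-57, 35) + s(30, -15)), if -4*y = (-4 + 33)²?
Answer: -37178/251 ≈ -148.12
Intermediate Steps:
P(R, Z) = -Z/56 (P(R, Z) = Z*(-1/56) = -Z/56)
y = -841/4 (y = -(-4 + 33)²/4 = -¼*29² = -¼*841 = -841/4 ≈ -210.25)
(-4437 + y)/(P(-57, 35) + s(30, -15)) = (-4437 - 841/4)/(-1/56*35 + 32) = -18589/(4*(-5/8 + 32)) = -18589/(4*251/8) = -18589/4*8/251 = -37178/251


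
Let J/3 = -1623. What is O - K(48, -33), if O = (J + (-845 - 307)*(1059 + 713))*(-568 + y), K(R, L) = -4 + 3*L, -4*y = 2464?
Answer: 2422716295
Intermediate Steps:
J = -4869 (J = 3*(-1623) = -4869)
y = -616 (y = -¼*2464 = -616)
O = 2422716192 (O = (-4869 + (-845 - 307)*(1059 + 713))*(-568 - 616) = (-4869 - 1152*1772)*(-1184) = (-4869 - 2041344)*(-1184) = -2046213*(-1184) = 2422716192)
O - K(48, -33) = 2422716192 - (-4 + 3*(-33)) = 2422716192 - (-4 - 99) = 2422716192 - 1*(-103) = 2422716192 + 103 = 2422716295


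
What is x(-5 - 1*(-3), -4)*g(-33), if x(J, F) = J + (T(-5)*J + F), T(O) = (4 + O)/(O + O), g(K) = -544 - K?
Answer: 15841/5 ≈ 3168.2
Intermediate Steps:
T(O) = (4 + O)/(2*O) (T(O) = (4 + O)/((2*O)) = (4 + O)*(1/(2*O)) = (4 + O)/(2*O))
x(J, F) = F + 11*J/10 (x(J, F) = J + (((1/2)*(4 - 5)/(-5))*J + F) = J + (((1/2)*(-1/5)*(-1))*J + F) = J + (J/10 + F) = J + (F + J/10) = F + 11*J/10)
x(-5 - 1*(-3), -4)*g(-33) = (-4 + 11*(-5 - 1*(-3))/10)*(-544 - 1*(-33)) = (-4 + 11*(-5 + 3)/10)*(-544 + 33) = (-4 + (11/10)*(-2))*(-511) = (-4 - 11/5)*(-511) = -31/5*(-511) = 15841/5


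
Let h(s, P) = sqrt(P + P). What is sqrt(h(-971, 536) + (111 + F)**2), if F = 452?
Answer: sqrt(316969 + 4*sqrt(67)) ≈ 563.03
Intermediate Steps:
h(s, P) = sqrt(2)*sqrt(P) (h(s, P) = sqrt(2*P) = sqrt(2)*sqrt(P))
sqrt(h(-971, 536) + (111 + F)**2) = sqrt(sqrt(2)*sqrt(536) + (111 + 452)**2) = sqrt(sqrt(2)*(2*sqrt(134)) + 563**2) = sqrt(4*sqrt(67) + 316969) = sqrt(316969 + 4*sqrt(67))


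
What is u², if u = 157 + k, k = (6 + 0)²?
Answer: 37249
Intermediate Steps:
k = 36 (k = 6² = 36)
u = 193 (u = 157 + 36 = 193)
u² = 193² = 37249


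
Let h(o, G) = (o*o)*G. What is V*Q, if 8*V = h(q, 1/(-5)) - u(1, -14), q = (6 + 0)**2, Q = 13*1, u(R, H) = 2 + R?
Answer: -17043/40 ≈ -426.08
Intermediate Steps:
Q = 13
q = 36 (q = 6**2 = 36)
h(o, G) = G*o**2 (h(o, G) = o**2*G = G*o**2)
V = -1311/40 (V = (36**2/(-5) - (2 + 1))/8 = (-1/5*1296 - 1*3)/8 = (-1296/5 - 3)/8 = (1/8)*(-1311/5) = -1311/40 ≈ -32.775)
V*Q = -1311/40*13 = -17043/40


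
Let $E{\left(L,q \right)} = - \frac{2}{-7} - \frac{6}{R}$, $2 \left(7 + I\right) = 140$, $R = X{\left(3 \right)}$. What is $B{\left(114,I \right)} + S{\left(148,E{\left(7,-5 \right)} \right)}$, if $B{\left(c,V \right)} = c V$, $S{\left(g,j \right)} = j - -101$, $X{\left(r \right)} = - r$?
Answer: $\frac{50997}{7} \approx 7285.3$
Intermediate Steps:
$R = -3$ ($R = \left(-1\right) 3 = -3$)
$I = 63$ ($I = -7 + \frac{1}{2} \cdot 140 = -7 + 70 = 63$)
$E{\left(L,q \right)} = \frac{16}{7}$ ($E{\left(L,q \right)} = - \frac{2}{-7} - \frac{6}{-3} = \left(-2\right) \left(- \frac{1}{7}\right) - -2 = \frac{2}{7} + 2 = \frac{16}{7}$)
$S{\left(g,j \right)} = 101 + j$ ($S{\left(g,j \right)} = j + 101 = 101 + j$)
$B{\left(c,V \right)} = V c$
$B{\left(114,I \right)} + S{\left(148,E{\left(7,-5 \right)} \right)} = 63 \cdot 114 + \left(101 + \frac{16}{7}\right) = 7182 + \frac{723}{7} = \frac{50997}{7}$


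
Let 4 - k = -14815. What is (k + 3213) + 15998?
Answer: 34030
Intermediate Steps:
k = 14819 (k = 4 - 1*(-14815) = 4 + 14815 = 14819)
(k + 3213) + 15998 = (14819 + 3213) + 15998 = 18032 + 15998 = 34030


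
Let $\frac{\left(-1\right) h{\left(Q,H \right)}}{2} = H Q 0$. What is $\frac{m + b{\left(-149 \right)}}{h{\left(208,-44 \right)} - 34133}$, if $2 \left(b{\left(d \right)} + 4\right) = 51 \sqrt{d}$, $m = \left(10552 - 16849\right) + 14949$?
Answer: $- \frac{8648}{34133} - \frac{51 i \sqrt{149}}{68266} \approx -0.25336 - 0.0091192 i$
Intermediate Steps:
$h{\left(Q,H \right)} = 0$ ($h{\left(Q,H \right)} = - 2 H Q 0 = - 2 H 0 = \left(-2\right) 0 = 0$)
$m = 8652$ ($m = -6297 + 14949 = 8652$)
$b{\left(d \right)} = -4 + \frac{51 \sqrt{d}}{2}$
$\frac{m + b{\left(-149 \right)}}{h{\left(208,-44 \right)} - 34133} = \frac{8652 - \left(4 - \frac{51 \sqrt{-149}}{2}\right)}{0 - 34133} = \frac{8652 - \left(4 - \frac{51 i \sqrt{149}}{2}\right)}{-34133} = \left(8652 - \left(4 - \frac{51 i \sqrt{149}}{2}\right)\right) \left(- \frac{1}{34133}\right) = \left(8648 + \frac{51 i \sqrt{149}}{2}\right) \left(- \frac{1}{34133}\right) = - \frac{8648}{34133} - \frac{51 i \sqrt{149}}{68266}$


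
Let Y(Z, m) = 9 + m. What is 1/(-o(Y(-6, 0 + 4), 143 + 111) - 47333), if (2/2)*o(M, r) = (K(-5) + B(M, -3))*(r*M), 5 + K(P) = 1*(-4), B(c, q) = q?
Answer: -1/7709 ≈ -0.00012972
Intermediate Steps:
K(P) = -9 (K(P) = -5 + 1*(-4) = -5 - 4 = -9)
o(M, r) = -12*M*r (o(M, r) = (-9 - 3)*(r*M) = -12*M*r)
1/(-o(Y(-6, 0 + 4), 143 + 111) - 47333) = 1/(-(-12)*(9 + (0 + 4))*(143 + 111) - 47333) = 1/(-(-12)*(9 + 4)*254 - 47333) = 1/(-(-12)*13*254 - 47333) = 1/(-1*(-39624) - 47333) = 1/(39624 - 47333) = 1/(-7709) = -1/7709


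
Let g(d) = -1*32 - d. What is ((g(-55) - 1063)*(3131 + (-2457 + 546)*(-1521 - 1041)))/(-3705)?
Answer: 78385808/57 ≈ 1.3752e+6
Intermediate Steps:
g(d) = -32 - d
((g(-55) - 1063)*(3131 + (-2457 + 546)*(-1521 - 1041)))/(-3705) = (((-32 - 1*(-55)) - 1063)*(3131 + (-2457 + 546)*(-1521 - 1041)))/(-3705) = (((-32 + 55) - 1063)*(3131 - 1911*(-2562)))*(-1/3705) = ((23 - 1063)*(3131 + 4895982))*(-1/3705) = -1040*4899113*(-1/3705) = -5095077520*(-1/3705) = 78385808/57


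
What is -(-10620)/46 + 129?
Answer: 8277/23 ≈ 359.87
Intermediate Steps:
-(-10620)/46 + 129 = -90*(-59/23) + 129 = 5310/23 + 129 = 8277/23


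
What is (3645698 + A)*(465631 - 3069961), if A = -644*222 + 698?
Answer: -9124082643240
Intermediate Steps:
A = -142270 (A = -142968 + 698 = -142270)
(3645698 + A)*(465631 - 3069961) = (3645698 - 142270)*(465631 - 3069961) = 3503428*(-2604330) = -9124082643240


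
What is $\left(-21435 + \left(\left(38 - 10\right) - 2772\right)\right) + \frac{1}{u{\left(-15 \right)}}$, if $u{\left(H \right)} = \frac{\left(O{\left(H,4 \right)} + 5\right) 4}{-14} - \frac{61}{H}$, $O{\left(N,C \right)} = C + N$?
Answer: $- \frac{14676548}{607} \approx -24179.0$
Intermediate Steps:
$u{\left(H \right)} = - \frac{18}{7} - \frac{61}{H} - \frac{2 H}{7}$ ($u{\left(H \right)} = \frac{\left(\left(4 + H\right) + 5\right) 4}{-14} - \frac{61}{H} = \left(9 + H\right) 4 \left(- \frac{1}{14}\right) - \frac{61}{H} = \left(36 + 4 H\right) \left(- \frac{1}{14}\right) - \frac{61}{H} = \left(- \frac{18}{7} - \frac{2 H}{7}\right) - \frac{61}{H} = - \frac{18}{7} - \frac{61}{H} - \frac{2 H}{7}$)
$\left(-21435 + \left(\left(38 - 10\right) - 2772\right)\right) + \frac{1}{u{\left(-15 \right)}} = \left(-21435 + \left(\left(38 - 10\right) - 2772\right)\right) + \frac{1}{\frac{1}{7} \frac{1}{-15} \left(-427 - - 30 \left(9 - 15\right)\right)} = \left(-21435 + \left(\left(38 - 10\right) - 2772\right)\right) + \frac{1}{\frac{1}{7} \left(- \frac{1}{15}\right) \left(-427 - \left(-30\right) \left(-6\right)\right)} = \left(-21435 + \left(28 - 2772\right)\right) + \frac{1}{\frac{1}{7} \left(- \frac{1}{15}\right) \left(-427 - 180\right)} = \left(-21435 - 2744\right) + \frac{1}{\frac{1}{7} \left(- \frac{1}{15}\right) \left(-607\right)} = -24179 + \frac{1}{\frac{607}{105}} = -24179 + \frac{105}{607} = - \frac{14676548}{607}$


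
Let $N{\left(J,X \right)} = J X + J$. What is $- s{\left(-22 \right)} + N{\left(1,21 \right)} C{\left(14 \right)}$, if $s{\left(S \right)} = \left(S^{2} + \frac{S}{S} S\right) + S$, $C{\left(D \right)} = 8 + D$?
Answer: $44$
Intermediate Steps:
$N{\left(J,X \right)} = J + J X$
$s{\left(S \right)} = S^{2} + 2 S$ ($s{\left(S \right)} = \left(S^{2} + 1 S\right) + S = \left(S^{2} + S\right) + S = \left(S + S^{2}\right) + S = S^{2} + 2 S$)
$- s{\left(-22 \right)} + N{\left(1,21 \right)} C{\left(14 \right)} = - \left(-22\right) \left(2 - 22\right) + 1 \left(1 + 21\right) \left(8 + 14\right) = - \left(-22\right) \left(-20\right) + 1 \cdot 22 \cdot 22 = \left(-1\right) 440 + 22 \cdot 22 = -440 + 484 = 44$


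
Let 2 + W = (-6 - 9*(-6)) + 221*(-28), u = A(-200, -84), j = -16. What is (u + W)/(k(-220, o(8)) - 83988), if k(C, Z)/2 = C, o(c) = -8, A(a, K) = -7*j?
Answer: 3015/42214 ≈ 0.071422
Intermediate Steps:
A(a, K) = 112 (A(a, K) = -7*(-16) = 112)
u = 112
k(C, Z) = 2*C
W = -6142 (W = -2 + ((-6 - 9*(-6)) + 221*(-28)) = -2 + ((-6 + 54) - 6188) = -2 + (48 - 6188) = -2 - 6140 = -6142)
(u + W)/(k(-220, o(8)) - 83988) = (112 - 6142)/(2*(-220) - 83988) = -6030/(-440 - 83988) = -6030/(-84428) = -6030*(-1/84428) = 3015/42214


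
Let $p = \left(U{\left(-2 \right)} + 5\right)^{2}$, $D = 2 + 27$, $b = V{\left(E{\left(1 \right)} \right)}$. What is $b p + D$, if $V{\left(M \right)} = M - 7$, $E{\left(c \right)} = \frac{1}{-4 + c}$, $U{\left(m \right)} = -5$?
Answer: $29$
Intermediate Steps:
$V{\left(M \right)} = -7 + M$ ($V{\left(M \right)} = M - 7 = -7 + M$)
$b = - \frac{22}{3}$ ($b = -7 + \frac{1}{-4 + 1} = -7 + \frac{1}{-3} = -7 - \frac{1}{3} = - \frac{22}{3} \approx -7.3333$)
$D = 29$
$p = 0$ ($p = \left(-5 + 5\right)^{2} = 0^{2} = 0$)
$b p + D = \left(- \frac{22}{3}\right) 0 + 29 = 0 + 29 = 29$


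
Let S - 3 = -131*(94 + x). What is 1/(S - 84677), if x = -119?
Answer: -1/81399 ≈ -1.2285e-5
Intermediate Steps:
S = 3278 (S = 3 - 131*(94 - 119) = 3 - 131*(-25) = 3 + 3275 = 3278)
1/(S - 84677) = 1/(3278 - 84677) = 1/(-81399) = -1/81399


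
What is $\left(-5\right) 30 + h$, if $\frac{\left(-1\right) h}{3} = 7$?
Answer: $-171$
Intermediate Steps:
$h = -21$ ($h = \left(-3\right) 7 = -21$)
$\left(-5\right) 30 + h = \left(-5\right) 30 - 21 = -150 - 21 = -171$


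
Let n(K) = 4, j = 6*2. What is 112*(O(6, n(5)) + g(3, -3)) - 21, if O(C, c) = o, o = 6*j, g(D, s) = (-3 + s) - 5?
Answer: 6811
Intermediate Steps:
j = 12
g(D, s) = -8 + s
o = 72 (o = 6*12 = 72)
O(C, c) = 72
112*(O(6, n(5)) + g(3, -3)) - 21 = 112*(72 + (-8 - 3)) - 21 = 112*(72 - 11) - 21 = 112*61 - 21 = 6832 - 21 = 6811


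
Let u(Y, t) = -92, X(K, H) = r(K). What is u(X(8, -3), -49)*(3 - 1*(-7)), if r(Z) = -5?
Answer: -920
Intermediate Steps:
X(K, H) = -5
u(X(8, -3), -49)*(3 - 1*(-7)) = -92*(3 - 1*(-7)) = -92*(3 + 7) = -92*10 = -920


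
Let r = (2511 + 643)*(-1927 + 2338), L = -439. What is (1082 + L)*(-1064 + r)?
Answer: 832832890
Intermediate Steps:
r = 1296294 (r = 3154*411 = 1296294)
(1082 + L)*(-1064 + r) = (1082 - 439)*(-1064 + 1296294) = 643*1295230 = 832832890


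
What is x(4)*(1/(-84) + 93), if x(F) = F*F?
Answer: 31244/21 ≈ 1487.8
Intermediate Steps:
x(F) = F²
x(4)*(1/(-84) + 93) = 4²*(1/(-84) + 93) = 16*(-1/84 + 93) = 16*(7811/84) = 31244/21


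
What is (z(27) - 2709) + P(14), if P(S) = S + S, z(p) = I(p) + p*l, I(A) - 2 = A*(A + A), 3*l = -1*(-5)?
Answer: -1176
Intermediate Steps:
l = 5/3 (l = (-1*(-5))/3 = (1/3)*5 = 5/3 ≈ 1.6667)
I(A) = 2 + 2*A**2 (I(A) = 2 + A*(A + A) = 2 + A*(2*A) = 2 + 2*A**2)
z(p) = 2 + 2*p**2 + 5*p/3 (z(p) = (2 + 2*p**2) + p*(5/3) = (2 + 2*p**2) + 5*p/3 = 2 + 2*p**2 + 5*p/3)
P(S) = 2*S
(z(27) - 2709) + P(14) = ((2 + 2*27**2 + (5/3)*27) - 2709) + 2*14 = ((2 + 2*729 + 45) - 2709) + 28 = ((2 + 1458 + 45) - 2709) + 28 = (1505 - 2709) + 28 = -1204 + 28 = -1176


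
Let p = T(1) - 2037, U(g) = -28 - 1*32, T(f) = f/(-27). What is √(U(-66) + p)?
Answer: 2*I*√42465/9 ≈ 45.793*I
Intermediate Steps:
T(f) = -f/27 (T(f) = f*(-1/27) = -f/27)
U(g) = -60 (U(g) = -28 - 32 = -60)
p = -55000/27 (p = -1/27*1 - 2037 = -1/27 - 2037 = -55000/27 ≈ -2037.0)
√(U(-66) + p) = √(-60 - 55000/27) = √(-56620/27) = 2*I*√42465/9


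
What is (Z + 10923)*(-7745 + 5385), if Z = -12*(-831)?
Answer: -49312200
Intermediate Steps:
Z = 9972
(Z + 10923)*(-7745 + 5385) = (9972 + 10923)*(-7745 + 5385) = 20895*(-2360) = -49312200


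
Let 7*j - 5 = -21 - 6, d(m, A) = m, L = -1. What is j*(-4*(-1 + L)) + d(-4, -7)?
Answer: -204/7 ≈ -29.143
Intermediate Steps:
j = -22/7 (j = 5/7 + (-21 - 6)/7 = 5/7 + (⅐)*(-27) = 5/7 - 27/7 = -22/7 ≈ -3.1429)
j*(-4*(-1 + L)) + d(-4, -7) = -(-88)*(-1 - 1)/7 - 4 = -(-88)*(-2)/7 - 4 = -22/7*8 - 4 = -176/7 - 4 = -204/7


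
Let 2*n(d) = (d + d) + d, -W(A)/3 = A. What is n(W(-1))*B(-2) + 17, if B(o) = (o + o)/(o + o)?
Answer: 43/2 ≈ 21.500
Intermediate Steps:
W(A) = -3*A
B(o) = 1 (B(o) = (2*o)/((2*o)) = (2*o)*(1/(2*o)) = 1)
n(d) = 3*d/2 (n(d) = ((d + d) + d)/2 = (2*d + d)/2 = (3*d)/2 = 3*d/2)
n(W(-1))*B(-2) + 17 = (3*(-3*(-1))/2)*1 + 17 = ((3/2)*3)*1 + 17 = (9/2)*1 + 17 = 9/2 + 17 = 43/2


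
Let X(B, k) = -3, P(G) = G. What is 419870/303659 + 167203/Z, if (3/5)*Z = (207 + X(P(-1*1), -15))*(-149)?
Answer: -29502081577/15383364940 ≈ -1.9178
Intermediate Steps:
Z = -50660 (Z = 5*((207 - 3)*(-149))/3 = 5*(204*(-149))/3 = (5/3)*(-30396) = -50660)
419870/303659 + 167203/Z = 419870/303659 + 167203/(-50660) = 419870*(1/303659) + 167203*(-1/50660) = 419870/303659 - 167203/50660 = -29502081577/15383364940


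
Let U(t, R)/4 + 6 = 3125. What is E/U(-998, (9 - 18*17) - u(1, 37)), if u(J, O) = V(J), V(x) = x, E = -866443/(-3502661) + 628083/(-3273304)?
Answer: 636169508809/143040761692013344 ≈ 4.4475e-6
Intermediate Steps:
E = 636169508809/11465274261944 (E = -866443*(-1/3502661) + 628083*(-1/3273304) = 866443/3502661 - 628083/3273304 = 636169508809/11465274261944 ≈ 0.055487)
u(J, O) = J
U(t, R) = 12476 (U(t, R) = -24 + 4*3125 = -24 + 12500 = 12476)
E/U(-998, (9 - 18*17) - u(1, 37)) = (636169508809/11465274261944)/12476 = (636169508809/11465274261944)*(1/12476) = 636169508809/143040761692013344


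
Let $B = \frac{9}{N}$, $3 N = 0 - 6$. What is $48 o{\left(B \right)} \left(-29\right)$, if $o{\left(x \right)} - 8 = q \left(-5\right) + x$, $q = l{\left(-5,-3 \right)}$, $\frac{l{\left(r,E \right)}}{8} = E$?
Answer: $-171912$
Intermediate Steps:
$l{\left(r,E \right)} = 8 E$
$q = -24$ ($q = 8 \left(-3\right) = -24$)
$N = -2$ ($N = \frac{0 - 6}{3} = \frac{1}{3} \left(-6\right) = -2$)
$B = - \frac{9}{2}$ ($B = \frac{9}{-2} = 9 \left(- \frac{1}{2}\right) = - \frac{9}{2} \approx -4.5$)
$o{\left(x \right)} = 128 + x$ ($o{\left(x \right)} = 8 + \left(\left(-24\right) \left(-5\right) + x\right) = 8 + \left(120 + x\right) = 128 + x$)
$48 o{\left(B \right)} \left(-29\right) = 48 \left(128 - \frac{9}{2}\right) \left(-29\right) = 48 \cdot \frac{247}{2} \left(-29\right) = 5928 \left(-29\right) = -171912$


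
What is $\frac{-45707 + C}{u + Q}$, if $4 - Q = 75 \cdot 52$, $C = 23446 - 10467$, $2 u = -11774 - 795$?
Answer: $\frac{65456}{20361} \approx 3.2148$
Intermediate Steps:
$u = - \frac{12569}{2}$ ($u = \frac{-11774 - 795}{2} = \frac{1}{2} \left(-12569\right) = - \frac{12569}{2} \approx -6284.5$)
$C = 12979$ ($C = 23446 - 10467 = 12979$)
$Q = -3896$ ($Q = 4 - 75 \cdot 52 = 4 - 3900 = -3896$)
$\frac{-45707 + C}{u + Q} = \frac{-45707 + 12979}{- \frac{12569}{2} - 3896} = - \frac{32728}{- \frac{20361}{2}} = \left(-32728\right) \left(- \frac{2}{20361}\right) = \frac{65456}{20361}$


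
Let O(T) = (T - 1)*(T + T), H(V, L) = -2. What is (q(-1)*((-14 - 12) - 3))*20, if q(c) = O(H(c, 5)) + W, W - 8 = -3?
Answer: -9860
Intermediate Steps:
O(T) = 2*T*(-1 + T) (O(T) = (-1 + T)*(2*T) = 2*T*(-1 + T))
W = 5 (W = 8 - 3 = 5)
q(c) = 17 (q(c) = 2*(-2)*(-1 - 2) + 5 = 2*(-2)*(-3) + 5 = 12 + 5 = 17)
(q(-1)*((-14 - 12) - 3))*20 = (17*((-14 - 12) - 3))*20 = (17*(-26 - 3))*20 = (17*(-29))*20 = -493*20 = -9860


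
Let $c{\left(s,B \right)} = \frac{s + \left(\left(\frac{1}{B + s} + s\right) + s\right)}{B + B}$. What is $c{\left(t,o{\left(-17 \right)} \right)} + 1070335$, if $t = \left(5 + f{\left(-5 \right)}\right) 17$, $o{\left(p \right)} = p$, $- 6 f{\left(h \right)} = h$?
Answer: $\frac{35881617193}{33524} \approx 1.0703 \cdot 10^{6}$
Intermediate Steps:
$f{\left(h \right)} = - \frac{h}{6}$
$t = \frac{595}{6}$ ($t = \left(5 - - \frac{5}{6}\right) 17 = \left(5 + \frac{5}{6}\right) 17 = \frac{35}{6} \cdot 17 = \frac{595}{6} \approx 99.167$)
$c{\left(s,B \right)} = \frac{\frac{1}{B + s} + 3 s}{2 B}$ ($c{\left(s,B \right)} = \frac{s + \left(\left(s + \frac{1}{B + s}\right) + s\right)}{2 B} = \left(s + \left(\frac{1}{B + s} + 2 s\right)\right) \frac{1}{2 B} = \left(\frac{1}{B + s} + 3 s\right) \frac{1}{2 B} = \frac{\frac{1}{B + s} + 3 s}{2 B}$)
$c{\left(t,o{\left(-17 \right)} \right)} + 1070335 = \frac{1 + 3 \left(\frac{595}{6}\right)^{2} + 3 \left(-17\right) \frac{595}{6}}{2 \left(-17\right) \left(-17 + \frac{595}{6}\right)} + 1070335 = \frac{1}{2} \left(- \frac{1}{17}\right) \frac{1}{\frac{493}{6}} \left(1 + 3 \cdot \frac{354025}{36} - \frac{10115}{2}\right) + 1070335 = \frac{1}{2} \left(- \frac{1}{17}\right) \frac{6}{493} \left(1 + \frac{354025}{12} - \frac{10115}{2}\right) + 1070335 = \frac{1}{2} \left(- \frac{1}{17}\right) \frac{6}{493} \cdot \frac{293347}{12} + 1070335 = - \frac{293347}{33524} + 1070335 = \frac{35881617193}{33524}$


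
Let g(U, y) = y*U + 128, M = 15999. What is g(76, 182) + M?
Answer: 29959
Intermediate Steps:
g(U, y) = 128 + U*y (g(U, y) = U*y + 128 = 128 + U*y)
g(76, 182) + M = (128 + 76*182) + 15999 = (128 + 13832) + 15999 = 13960 + 15999 = 29959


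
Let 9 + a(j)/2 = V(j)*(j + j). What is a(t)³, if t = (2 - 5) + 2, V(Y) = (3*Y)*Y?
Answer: -27000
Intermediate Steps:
V(Y) = 3*Y²
t = -1 (t = -3 + 2 = -1)
a(j) = -18 + 12*j³ (a(j) = -18 + 2*((3*j²)*(j + j)) = -18 + 2*((3*j²)*(2*j)) = -18 + 2*(6*j³) = -18 + 12*j³)
a(t)³ = (-18 + 12*(-1)³)³ = (-18 + 12*(-1))³ = (-18 - 12)³ = (-30)³ = -27000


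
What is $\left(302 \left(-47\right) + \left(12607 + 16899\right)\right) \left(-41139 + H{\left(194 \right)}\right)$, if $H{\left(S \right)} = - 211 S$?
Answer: $-1256701776$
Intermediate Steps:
$\left(302 \left(-47\right) + \left(12607 + 16899\right)\right) \left(-41139 + H{\left(194 \right)}\right) = \left(302 \left(-47\right) + \left(12607 + 16899\right)\right) \left(-41139 - 40934\right) = \left(-14194 + 29506\right) \left(-41139 - 40934\right) = 15312 \left(-82073\right) = -1256701776$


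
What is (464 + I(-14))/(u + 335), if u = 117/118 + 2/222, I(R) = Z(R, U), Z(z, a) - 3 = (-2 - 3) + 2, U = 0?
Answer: 6077472/4400935 ≈ 1.3810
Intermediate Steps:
Z(z, a) = 0 (Z(z, a) = 3 + ((-2 - 3) + 2) = 3 + (-5 + 2) = 3 - 3 = 0)
I(R) = 0
u = 13105/13098 (u = 117*(1/118) + 2*(1/222) = 117/118 + 1/111 = 13105/13098 ≈ 1.0005)
(464 + I(-14))/(u + 335) = (464 + 0)/(13105/13098 + 335) = 464/(4400935/13098) = 464*(13098/4400935) = 6077472/4400935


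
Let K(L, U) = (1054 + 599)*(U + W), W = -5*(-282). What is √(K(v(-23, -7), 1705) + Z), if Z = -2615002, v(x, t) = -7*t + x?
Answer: √2534093 ≈ 1591.9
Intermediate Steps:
W = 1410
v(x, t) = x - 7*t
K(L, U) = 2330730 + 1653*U (K(L, U) = (1054 + 599)*(U + 1410) = 1653*(1410 + U) = 2330730 + 1653*U)
√(K(v(-23, -7), 1705) + Z) = √((2330730 + 1653*1705) - 2615002) = √((2330730 + 2818365) - 2615002) = √(5149095 - 2615002) = √2534093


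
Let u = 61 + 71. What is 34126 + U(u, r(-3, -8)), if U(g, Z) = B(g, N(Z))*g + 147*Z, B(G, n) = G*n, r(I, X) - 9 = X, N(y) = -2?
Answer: -575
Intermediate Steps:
u = 132
r(I, X) = 9 + X
U(g, Z) = -2*g² + 147*Z (U(g, Z) = (g*(-2))*g + 147*Z = (-2*g)*g + 147*Z = -2*g² + 147*Z)
34126 + U(u, r(-3, -8)) = 34126 + (-2*132² + 147*(9 - 8)) = 34126 + (-2*17424 + 147*1) = 34126 + (-34848 + 147) = 34126 - 34701 = -575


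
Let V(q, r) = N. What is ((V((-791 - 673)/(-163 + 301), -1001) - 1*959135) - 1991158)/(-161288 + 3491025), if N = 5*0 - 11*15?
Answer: -2950458/3329737 ≈ -0.88609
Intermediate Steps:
N = -165 (N = 0 - 165 = -165)
V(q, r) = -165
((V((-791 - 673)/(-163 + 301), -1001) - 1*959135) - 1991158)/(-161288 + 3491025) = ((-165 - 1*959135) - 1991158)/(-161288 + 3491025) = ((-165 - 959135) - 1991158)/3329737 = (-959300 - 1991158)*(1/3329737) = -2950458*1/3329737 = -2950458/3329737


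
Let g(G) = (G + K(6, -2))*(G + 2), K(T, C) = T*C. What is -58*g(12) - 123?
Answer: -123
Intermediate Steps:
K(T, C) = C*T
g(G) = (-12 + G)*(2 + G) (g(G) = (G - 2*6)*(G + 2) = (G - 12)*(2 + G) = (-12 + G)*(2 + G))
-58*g(12) - 123 = -58*(-24 + 12² - 10*12) - 123 = -58*(-24 + 144 - 120) - 123 = -58*0 - 123 = 0 - 123 = -123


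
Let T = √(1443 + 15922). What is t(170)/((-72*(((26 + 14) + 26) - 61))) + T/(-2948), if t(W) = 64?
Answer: -8/45 - √17365/2948 ≈ -0.22248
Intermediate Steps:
T = √17365 ≈ 131.78
t(170)/((-72*(((26 + 14) + 26) - 61))) + T/(-2948) = 64/((-72*(((26 + 14) + 26) - 61))) + √17365/(-2948) = 64/((-72*((40 + 26) - 61))) + √17365*(-1/2948) = 64/((-72*(66 - 61))) - √17365/2948 = 64/((-72*5)) - √17365/2948 = 64/(-360) - √17365/2948 = 64*(-1/360) - √17365/2948 = -8/45 - √17365/2948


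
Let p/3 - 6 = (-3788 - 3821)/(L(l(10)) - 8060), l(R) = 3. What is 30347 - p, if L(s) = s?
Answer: 34905418/1151 ≈ 30326.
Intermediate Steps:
p = 23979/1151 (p = 18 + 3*((-3788 - 3821)/(3 - 8060)) = 18 + 3*(-7609/(-8057)) = 18 + 3*(-7609*(-1/8057)) = 18 + 3*(1087/1151) = 18 + 3261/1151 = 23979/1151 ≈ 20.833)
30347 - p = 30347 - 1*23979/1151 = 30347 - 23979/1151 = 34905418/1151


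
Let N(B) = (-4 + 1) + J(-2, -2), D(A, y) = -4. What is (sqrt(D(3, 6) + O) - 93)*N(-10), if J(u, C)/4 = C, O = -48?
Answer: 1023 - 22*I*sqrt(13) ≈ 1023.0 - 79.322*I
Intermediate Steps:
J(u, C) = 4*C
N(B) = -11 (N(B) = (-4 + 1) + 4*(-2) = -3 - 8 = -11)
(sqrt(D(3, 6) + O) - 93)*N(-10) = (sqrt(-4 - 48) - 93)*(-11) = (sqrt(-52) - 93)*(-11) = (2*I*sqrt(13) - 93)*(-11) = (-93 + 2*I*sqrt(13))*(-11) = 1023 - 22*I*sqrt(13)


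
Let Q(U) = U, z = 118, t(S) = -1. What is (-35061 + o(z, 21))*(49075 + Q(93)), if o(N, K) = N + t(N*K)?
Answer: -1718126592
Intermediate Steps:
o(N, K) = -1 + N (o(N, K) = N - 1 = -1 + N)
(-35061 + o(z, 21))*(49075 + Q(93)) = (-35061 + (-1 + 118))*(49075 + 93) = (-35061 + 117)*49168 = -34944*49168 = -1718126592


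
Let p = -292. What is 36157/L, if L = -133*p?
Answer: 1903/2044 ≈ 0.93102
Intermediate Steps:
L = 38836 (L = -133*(-292) = 38836)
36157/L = 36157/38836 = 36157*(1/38836) = 1903/2044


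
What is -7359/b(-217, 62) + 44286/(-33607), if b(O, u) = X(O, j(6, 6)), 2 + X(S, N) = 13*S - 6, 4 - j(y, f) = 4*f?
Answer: 40676273/31691401 ≈ 1.2835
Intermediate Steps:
j(y, f) = 4 - 4*f
X(S, N) = -8 + 13*S (X(S, N) = -2 + (13*S - 6) = -2 + (-6 + 13*S) = -8 + 13*S)
b(O, u) = -8 + 13*O
-7359/b(-217, 62) + 44286/(-33607) = -7359/(-8 + 13*(-217)) + 44286/(-33607) = -7359/(-8 - 2821) + 44286*(-1/33607) = -7359/(-2829) - 44286/33607 = -7359*(-1/2829) - 44286/33607 = 2453/943 - 44286/33607 = 40676273/31691401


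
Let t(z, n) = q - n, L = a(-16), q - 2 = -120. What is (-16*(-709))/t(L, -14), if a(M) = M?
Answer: -1418/13 ≈ -109.08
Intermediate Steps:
q = -118 (q = 2 - 120 = -118)
L = -16
t(z, n) = -118 - n
(-16*(-709))/t(L, -14) = (-16*(-709))/(-118 - 1*(-14)) = 11344/(-118 + 14) = 11344/(-104) = 11344*(-1/104) = -1418/13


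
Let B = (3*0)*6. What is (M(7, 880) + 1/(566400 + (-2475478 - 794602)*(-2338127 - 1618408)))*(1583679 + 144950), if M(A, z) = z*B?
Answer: 1728629/12938186539200 ≈ 1.3361e-7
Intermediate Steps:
B = 0 (B = 0*6 = 0)
M(A, z) = 0 (M(A, z) = z*0 = 0)
(M(7, 880) + 1/(566400 + (-2475478 - 794602)*(-2338127 - 1618408)))*(1583679 + 144950) = (0 + 1/(566400 + (-2475478 - 794602)*(-2338127 - 1618408)))*(1583679 + 144950) = (0 + 1/(566400 - 3270080*(-3956535)))*1728629 = (0 + 1/(566400 + 12938185972800))*1728629 = (0 + 1/12938186539200)*1728629 = (1/12938186539200)*1728629 = 1728629/12938186539200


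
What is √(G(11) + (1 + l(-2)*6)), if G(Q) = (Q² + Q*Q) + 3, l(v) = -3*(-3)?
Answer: 10*√3 ≈ 17.320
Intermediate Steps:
l(v) = 9
G(Q) = 3 + 2*Q² (G(Q) = (Q² + Q²) + 3 = 2*Q² + 3 = 3 + 2*Q²)
√(G(11) + (1 + l(-2)*6)) = √((3 + 2*11²) + (1 + 9*6)) = √((3 + 2*121) + (1 + 54)) = √((3 + 242) + 55) = √(245 + 55) = √300 = 10*√3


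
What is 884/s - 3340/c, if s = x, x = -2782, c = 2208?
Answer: -108113/59064 ≈ -1.8304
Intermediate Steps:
s = -2782
884/s - 3340/c = 884/(-2782) - 3340/2208 = 884*(-1/2782) - 3340*1/2208 = -34/107 - 835/552 = -108113/59064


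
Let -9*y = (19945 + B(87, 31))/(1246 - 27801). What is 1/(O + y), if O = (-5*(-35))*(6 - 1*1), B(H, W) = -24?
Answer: 238995/209140546 ≈ 0.0011427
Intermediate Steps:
y = 19921/238995 (y = -(19945 - 24)/(9*(1246 - 27801)) = -19921/(9*(-26555)) = -19921*(-1)/(9*26555) = -⅑*(-19921/26555) = 19921/238995 ≈ 0.083353)
O = 875 (O = 175*(6 - 1) = 175*5 = 875)
1/(O + y) = 1/(875 + 19921/238995) = 1/(209140546/238995) = 238995/209140546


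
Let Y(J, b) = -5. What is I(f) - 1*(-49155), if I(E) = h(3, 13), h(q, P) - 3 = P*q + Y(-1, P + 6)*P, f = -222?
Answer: 49132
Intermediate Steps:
h(q, P) = 3 - 5*P + P*q (h(q, P) = 3 + (P*q - 5*P) = 3 + (-5*P + P*q) = 3 - 5*P + P*q)
I(E) = -23 (I(E) = 3 - 5*13 + 13*3 = 3 - 65 + 39 = -23)
I(f) - 1*(-49155) = -23 - 1*(-49155) = -23 + 49155 = 49132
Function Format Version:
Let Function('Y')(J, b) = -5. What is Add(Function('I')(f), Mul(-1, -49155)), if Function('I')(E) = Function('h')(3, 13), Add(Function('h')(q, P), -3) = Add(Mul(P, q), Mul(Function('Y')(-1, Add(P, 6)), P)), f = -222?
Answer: 49132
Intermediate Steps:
Function('h')(q, P) = Add(3, Mul(-5, P), Mul(P, q)) (Function('h')(q, P) = Add(3, Add(Mul(P, q), Mul(-5, P))) = Add(3, Add(Mul(-5, P), Mul(P, q))) = Add(3, Mul(-5, P), Mul(P, q)))
Function('I')(E) = -23 (Function('I')(E) = Add(3, Mul(-5, 13), Mul(13, 3)) = Add(3, -65, 39) = -23)
Add(Function('I')(f), Mul(-1, -49155)) = Add(-23, Mul(-1, -49155)) = Add(-23, 49155) = 49132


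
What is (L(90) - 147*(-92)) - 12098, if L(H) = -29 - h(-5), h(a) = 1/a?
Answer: 6986/5 ≈ 1397.2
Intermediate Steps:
L(H) = -144/5 (L(H) = -29 - 1/(-5) = -29 - 1*(-1/5) = -29 + 1/5 = -144/5)
(L(90) - 147*(-92)) - 12098 = (-144/5 - 147*(-92)) - 12098 = (-144/5 + 13524) - 12098 = 67476/5 - 12098 = 6986/5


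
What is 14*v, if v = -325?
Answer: -4550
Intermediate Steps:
14*v = 14*(-325) = -4550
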